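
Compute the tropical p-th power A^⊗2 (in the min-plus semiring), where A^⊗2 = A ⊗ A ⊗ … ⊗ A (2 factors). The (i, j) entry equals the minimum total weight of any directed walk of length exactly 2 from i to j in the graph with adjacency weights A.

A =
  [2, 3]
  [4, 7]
A^⊗2 =
  [4, 5]
  [6, 7]

Each entry (A^⊗2)_ij equals the minimum over all length-2 walks i = v_0 → v_1 → … → v_2 = j of Σ_t A[v_t][v_{t+1}]. For example, for (i, j) = (0, 1) we minimise over 2 possible intermediate vertex sequences; the minimum is 5, attained along the walk 0 → 0 → 1.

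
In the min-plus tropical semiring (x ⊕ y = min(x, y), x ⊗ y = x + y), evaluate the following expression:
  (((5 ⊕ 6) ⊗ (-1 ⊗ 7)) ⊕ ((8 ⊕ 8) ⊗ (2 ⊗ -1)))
(((5 ⊕ 6) ⊗ (-1 ⊗ 7)) ⊕ ((8 ⊕ 8) ⊗ (2 ⊗ -1))) = 9

Expand innermost to outermost. Recall ⊕ takes the minimum of its arguments and ⊗ takes their sum. Working out the expression (((5 ⊕ 6) ⊗ (-1 ⊗ 7)) ⊕ ((8 ⊕ 8) ⊗ (2 ⊗ -1))) gives 9.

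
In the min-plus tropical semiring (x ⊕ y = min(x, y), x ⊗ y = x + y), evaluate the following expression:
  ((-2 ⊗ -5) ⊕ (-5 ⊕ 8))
((-2 ⊗ -5) ⊕ (-5 ⊕ 8)) = -7

Expand innermost to outermost. Recall ⊕ takes the minimum of its arguments and ⊗ takes their sum. Working out the expression ((-2 ⊗ -5) ⊕ (-5 ⊕ 8)) gives -7.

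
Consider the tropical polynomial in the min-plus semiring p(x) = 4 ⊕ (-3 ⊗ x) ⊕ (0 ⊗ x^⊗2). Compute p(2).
p(2) = -1

A tropical monomial a ⊗ x^⊗i evaluates to a + i · x. Evaluating each term at x = 2:
  Term 0 contributes 4 + 0 · 2 = 4
  Term 1 contributes -3 + 1 · 2 = -1
  Term 2 contributes 0 + 2 · 2 = 4
p(2) = ⊕ of these = min[4, -1, 4] = -1.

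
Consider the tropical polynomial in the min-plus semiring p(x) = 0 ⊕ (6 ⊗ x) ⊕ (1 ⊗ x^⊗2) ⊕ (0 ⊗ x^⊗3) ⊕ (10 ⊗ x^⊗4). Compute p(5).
p(5) = 0

A tropical monomial a ⊗ x^⊗i evaluates to a + i · x. Evaluating each term at x = 5:
  Term 0 contributes 0 + 0 · 5 = 0
  Term 1 contributes 6 + 1 · 5 = 11
  Term 2 contributes 1 + 2 · 5 = 11
  Term 3 contributes 0 + 3 · 5 = 15
  Term 4 contributes 10 + 4 · 5 = 30
p(5) = ⊕ of these = min[0, 11, 11, 15, 30] = 0.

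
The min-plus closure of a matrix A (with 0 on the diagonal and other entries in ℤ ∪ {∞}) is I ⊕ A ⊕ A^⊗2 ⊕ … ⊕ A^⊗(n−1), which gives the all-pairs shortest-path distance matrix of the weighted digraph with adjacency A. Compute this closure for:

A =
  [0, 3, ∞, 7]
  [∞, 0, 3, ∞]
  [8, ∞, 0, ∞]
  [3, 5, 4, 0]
Closure =
  [0, 3, 6, 7]
  [11, 0, 3, 18]
  [8, 11, 0, 15]
  [3, 5, 4, 0]

This is the Floyd-Warshall all-pairs shortest-path computation. For each intermediate vertex k = 0, 1, …, 3, update dist[i][j] ← min(dist[i][j], dist[i][k] + dist[k][j]). The final matrix gives, for each (i, j), the minimum total weight of any directed path from i to j (possibly empty when i = j).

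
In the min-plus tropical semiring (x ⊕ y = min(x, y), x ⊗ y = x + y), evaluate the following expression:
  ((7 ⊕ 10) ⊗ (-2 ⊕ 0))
((7 ⊕ 10) ⊗ (-2 ⊕ 0)) = 5

Expand innermost to outermost. Recall ⊕ takes the minimum of its arguments and ⊗ takes their sum. Working out the expression ((7 ⊕ 10) ⊗ (-2 ⊕ 0)) gives 5.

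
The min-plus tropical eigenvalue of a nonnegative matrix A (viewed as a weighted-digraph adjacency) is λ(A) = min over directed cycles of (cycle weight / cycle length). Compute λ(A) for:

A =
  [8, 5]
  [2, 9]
λ(A) = 7/2

Enumerate directed cycles and compute their means (weight / length). Sample:
  cycle 0 → 0: weight = 8, length = 1, mean = 8/1 ≈ 8.000
  cycle 1 → 1: weight = 9, length = 1, mean = 9/1 ≈ 9.000
  cycle 0 → 1 → 0: weight = 7, length = 2, mean = 7/2 ≈ 3.500
  cycle 1 → 0 → 1: weight = 7, length = 2, mean = 7/2 ≈ 3.500
Minimum mean = 3.500, attained e.g. along the cycle 0 → 1 → 0 with weight 7 and length 2. So λ(A) = 7/2 = 7/2.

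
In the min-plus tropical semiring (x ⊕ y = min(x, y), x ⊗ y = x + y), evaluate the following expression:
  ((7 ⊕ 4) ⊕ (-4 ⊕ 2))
((7 ⊕ 4) ⊕ (-4 ⊕ 2)) = -4

Expand innermost to outermost. Recall ⊕ takes the minimum of its arguments and ⊗ takes their sum. Working out the expression ((7 ⊕ 4) ⊕ (-4 ⊕ 2)) gives -4.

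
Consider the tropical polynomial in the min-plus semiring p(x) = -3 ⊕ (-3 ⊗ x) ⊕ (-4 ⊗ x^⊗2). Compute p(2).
p(2) = -3

A tropical monomial a ⊗ x^⊗i evaluates to a + i · x. Evaluating each term at x = 2:
  Term 0 contributes -3 + 0 · 2 = -3
  Term 1 contributes -3 + 1 · 2 = -1
  Term 2 contributes -4 + 2 · 2 = 0
p(2) = ⊕ of these = min[-3, -1, 0] = -3.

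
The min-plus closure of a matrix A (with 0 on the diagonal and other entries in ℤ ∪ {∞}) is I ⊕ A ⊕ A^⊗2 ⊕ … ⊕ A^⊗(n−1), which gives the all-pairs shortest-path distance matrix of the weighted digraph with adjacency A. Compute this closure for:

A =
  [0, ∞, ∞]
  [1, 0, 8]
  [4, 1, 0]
Closure =
  [0, ∞, ∞]
  [1, 0, 8]
  [2, 1, 0]

This is the Floyd-Warshall all-pairs shortest-path computation. For each intermediate vertex k = 0, 1, …, 2, update dist[i][j] ← min(dist[i][j], dist[i][k] + dist[k][j]). The final matrix gives, for each (i, j), the minimum total weight of any directed path from i to j (possibly empty when i = j).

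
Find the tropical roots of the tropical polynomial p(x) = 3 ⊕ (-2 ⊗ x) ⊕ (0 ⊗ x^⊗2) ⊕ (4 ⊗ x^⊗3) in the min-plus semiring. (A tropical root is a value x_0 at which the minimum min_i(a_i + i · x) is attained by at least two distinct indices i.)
Roots: {-4, -2, 5}

Each tropical root is a break point of the lower envelope of the lines y = a_i + i · x (there are 4 lines, with slopes 0, 1, ..., 3). Only the lines that attain the minimum somewhere contribute to roots; other lines are dominated. Here the surviving (envelope) indices are i = 3, i = 2, i = 1, i = 0.
Intersections between consecutive envelope lines give the roots: for adjacent envelope indices i < j the intersection is x = (a_i − a_j) / (j − i). Reading off the sorted break points: {-4, -2, 5}.
Verification: at each break x_0, at least two indices attain the minimum of min_i(a_i + i · x_0).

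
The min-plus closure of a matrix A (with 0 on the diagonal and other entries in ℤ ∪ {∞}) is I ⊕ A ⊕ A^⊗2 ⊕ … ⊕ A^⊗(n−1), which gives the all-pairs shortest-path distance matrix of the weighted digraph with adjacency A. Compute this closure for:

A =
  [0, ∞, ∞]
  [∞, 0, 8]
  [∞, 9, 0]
Closure =
  [0, ∞, ∞]
  [∞, 0, 8]
  [∞, 9, 0]

This is the Floyd-Warshall all-pairs shortest-path computation. For each intermediate vertex k = 0, 1, …, 2, update dist[i][j] ← min(dist[i][j], dist[i][k] + dist[k][j]). The final matrix gives, for each (i, j), the minimum total weight of any directed path from i to j (possibly empty when i = j).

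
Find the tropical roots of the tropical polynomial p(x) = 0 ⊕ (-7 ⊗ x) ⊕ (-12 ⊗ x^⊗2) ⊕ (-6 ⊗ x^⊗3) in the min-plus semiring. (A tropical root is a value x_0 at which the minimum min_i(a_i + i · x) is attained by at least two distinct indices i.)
Roots: {-6, 5, 7}

Each tropical root is a break point of the lower envelope of the lines y = a_i + i · x (there are 4 lines, with slopes 0, 1, ..., 3). Only the lines that attain the minimum somewhere contribute to roots; other lines are dominated. Here the surviving (envelope) indices are i = 3, i = 2, i = 1, i = 0.
Intersections between consecutive envelope lines give the roots: for adjacent envelope indices i < j the intersection is x = (a_i − a_j) / (j − i). Reading off the sorted break points: {-6, 5, 7}.
Verification: at each break x_0, at least two indices attain the minimum of min_i(a_i + i · x_0).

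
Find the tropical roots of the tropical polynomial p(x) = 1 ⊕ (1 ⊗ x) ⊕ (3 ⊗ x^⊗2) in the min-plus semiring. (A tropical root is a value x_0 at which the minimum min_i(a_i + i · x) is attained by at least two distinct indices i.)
Roots: {-2, 0}

Each tropical root is a break point of the lower envelope of the lines y = a_i + i · x (there are 3 lines, with slopes 0, 1, ..., 2). Only the lines that attain the minimum somewhere contribute to roots; other lines are dominated. Here the surviving (envelope) indices are i = 2, i = 1, i = 0.
Intersections between consecutive envelope lines give the roots: for adjacent envelope indices i < j the intersection is x = (a_i − a_j) / (j − i). Reading off the sorted break points: {-2, 0}.
Verification: at each break x_0, at least two indices attain the minimum of min_i(a_i + i · x_0).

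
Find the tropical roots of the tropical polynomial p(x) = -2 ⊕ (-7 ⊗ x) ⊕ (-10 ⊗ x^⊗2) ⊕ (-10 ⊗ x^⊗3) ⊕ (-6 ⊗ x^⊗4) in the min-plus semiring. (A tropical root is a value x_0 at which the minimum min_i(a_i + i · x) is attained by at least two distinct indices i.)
Roots: {-4, 0, 3, 5}

Each tropical root is a break point of the lower envelope of the lines y = a_i + i · x (there are 5 lines, with slopes 0, 1, ..., 4). Only the lines that attain the minimum somewhere contribute to roots; other lines are dominated. Here the surviving (envelope) indices are i = 4, i = 3, i = 2, i = 1, i = 0.
Intersections between consecutive envelope lines give the roots: for adjacent envelope indices i < j the intersection is x = (a_i − a_j) / (j − i). Reading off the sorted break points: {-4, 0, 3, 5}.
Verification: at each break x_0, at least two indices attain the minimum of min_i(a_i + i · x_0).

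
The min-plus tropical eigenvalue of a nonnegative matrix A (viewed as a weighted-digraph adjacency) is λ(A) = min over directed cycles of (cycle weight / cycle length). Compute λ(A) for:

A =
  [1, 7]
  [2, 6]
λ(A) = 1

Enumerate directed cycles and compute their means (weight / length). Sample:
  cycle 0 → 0: weight = 1, length = 1, mean = 1/1 ≈ 1.000
  cycle 1 → 1: weight = 6, length = 1, mean = 6/1 ≈ 6.000
  cycle 0 → 1 → 0: weight = 9, length = 2, mean = 9/2 ≈ 4.500
  cycle 1 → 0 → 1: weight = 9, length = 2, mean = 9/2 ≈ 4.500
Minimum mean = 1.000, attained e.g. along the cycle 0 → 0 with weight 1 and length 1. So λ(A) = 1/1 = 1.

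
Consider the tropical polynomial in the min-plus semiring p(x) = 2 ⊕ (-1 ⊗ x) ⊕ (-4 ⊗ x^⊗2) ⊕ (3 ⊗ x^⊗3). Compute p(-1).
p(-1) = -6

A tropical monomial a ⊗ x^⊗i evaluates to a + i · x. Evaluating each term at x = -1:
  Term 0 contributes 2 + 0 · -1 = 2
  Term 1 contributes -1 + 1 · -1 = -2
  Term 2 contributes -4 + 2 · -1 = -6
  Term 3 contributes 3 + 3 · -1 = 0
p(-1) = ⊕ of these = min[2, -2, -6, 0] = -6.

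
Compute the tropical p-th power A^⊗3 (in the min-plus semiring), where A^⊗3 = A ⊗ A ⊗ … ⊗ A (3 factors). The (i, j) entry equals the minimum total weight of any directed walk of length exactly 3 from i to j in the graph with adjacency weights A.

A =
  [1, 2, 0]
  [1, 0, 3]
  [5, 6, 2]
A^⊗3 =
  [3, 2, 2]
  [1, 0, 1]
  [7, 6, 6]

Each entry (A^⊗3)_ij equals the minimum over all length-3 walks i = v_0 → v_1 → … → v_3 = j of Σ_t A[v_t][v_{t+1}]. For example, for (i, j) = (0, 2) we minimise over 9 possible intermediate vertex sequences; the minimum is 2, attained along the walk 0 → 0 → 0 → 2.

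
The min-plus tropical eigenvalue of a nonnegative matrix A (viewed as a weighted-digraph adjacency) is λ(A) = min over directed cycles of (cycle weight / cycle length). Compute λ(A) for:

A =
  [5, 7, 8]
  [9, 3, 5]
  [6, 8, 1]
λ(A) = 1

Enumerate directed cycles and compute their means (weight / length). Sample:
  cycle 0 → 0: weight = 5, length = 1, mean = 5/1 ≈ 5.000
  cycle 1 → 1: weight = 3, length = 1, mean = 3/1 ≈ 3.000
  cycle 2 → 2: weight = 1, length = 1, mean = 1/1 ≈ 1.000
  cycle 0 → 1 → 0: weight = 16, length = 2, mean = 16/2 ≈ 8.000
  cycle 0 → 2 → 0: weight = 14, length = 2, mean = 14/2 ≈ 7.000
  cycle 1 → 0 → 1: weight = 16, length = 2, mean = 16/2 ≈ 8.000
Minimum mean = 1.000, attained e.g. along the cycle 2 → 2 with weight 1 and length 1. So λ(A) = 1/1 = 1.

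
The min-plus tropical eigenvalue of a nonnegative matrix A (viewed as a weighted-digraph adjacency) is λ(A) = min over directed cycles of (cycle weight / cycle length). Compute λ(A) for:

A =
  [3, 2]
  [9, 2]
λ(A) = 2

Enumerate directed cycles and compute their means (weight / length). Sample:
  cycle 0 → 0: weight = 3, length = 1, mean = 3/1 ≈ 3.000
  cycle 1 → 1: weight = 2, length = 1, mean = 2/1 ≈ 2.000
  cycle 0 → 1 → 0: weight = 11, length = 2, mean = 11/2 ≈ 5.500
  cycle 1 → 0 → 1: weight = 11, length = 2, mean = 11/2 ≈ 5.500
Minimum mean = 2.000, attained e.g. along the cycle 1 → 1 with weight 2 and length 1. So λ(A) = 2/1 = 2.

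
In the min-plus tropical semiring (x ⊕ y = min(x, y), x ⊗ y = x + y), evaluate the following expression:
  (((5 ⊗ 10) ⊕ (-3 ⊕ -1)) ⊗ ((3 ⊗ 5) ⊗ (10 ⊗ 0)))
(((5 ⊗ 10) ⊕ (-3 ⊕ -1)) ⊗ ((3 ⊗ 5) ⊗ (10 ⊗ 0))) = 15

Expand innermost to outermost. Recall ⊕ takes the minimum of its arguments and ⊗ takes their sum. Working out the expression (((5 ⊗ 10) ⊕ (-3 ⊕ -1)) ⊗ ((3 ⊗ 5) ⊗ (10 ⊗ 0))) gives 15.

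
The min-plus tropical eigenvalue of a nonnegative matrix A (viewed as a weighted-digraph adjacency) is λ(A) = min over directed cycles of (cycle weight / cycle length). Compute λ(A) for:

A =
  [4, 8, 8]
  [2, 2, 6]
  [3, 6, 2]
λ(A) = 2

Enumerate directed cycles and compute their means (weight / length). Sample:
  cycle 0 → 0: weight = 4, length = 1, mean = 4/1 ≈ 4.000
  cycle 1 → 1: weight = 2, length = 1, mean = 2/1 ≈ 2.000
  cycle 2 → 2: weight = 2, length = 1, mean = 2/1 ≈ 2.000
  cycle 0 → 1 → 0: weight = 10, length = 2, mean = 10/2 ≈ 5.000
  cycle 0 → 2 → 0: weight = 11, length = 2, mean = 11/2 ≈ 5.500
  cycle 1 → 0 → 1: weight = 10, length = 2, mean = 10/2 ≈ 5.000
Minimum mean = 2.000, attained e.g. along the cycle 1 → 1 with weight 2 and length 1. So λ(A) = 2/1 = 2.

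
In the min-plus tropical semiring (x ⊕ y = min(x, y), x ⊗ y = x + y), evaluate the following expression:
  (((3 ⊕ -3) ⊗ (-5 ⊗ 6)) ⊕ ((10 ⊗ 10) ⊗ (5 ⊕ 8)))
(((3 ⊕ -3) ⊗ (-5 ⊗ 6)) ⊕ ((10 ⊗ 10) ⊗ (5 ⊕ 8))) = -2

Expand innermost to outermost. Recall ⊕ takes the minimum of its arguments and ⊗ takes their sum. Working out the expression (((3 ⊕ -3) ⊗ (-5 ⊗ 6)) ⊕ ((10 ⊗ 10) ⊗ (5 ⊕ 8))) gives -2.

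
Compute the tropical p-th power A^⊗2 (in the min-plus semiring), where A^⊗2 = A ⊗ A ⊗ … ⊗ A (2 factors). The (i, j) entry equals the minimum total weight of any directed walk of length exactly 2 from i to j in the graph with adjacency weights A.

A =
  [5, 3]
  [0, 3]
A^⊗2 =
  [3, 6]
  [3, 3]

Each entry (A^⊗2)_ij equals the minimum over all length-2 walks i = v_0 → v_1 → … → v_2 = j of Σ_t A[v_t][v_{t+1}]. For example, for (i, j) = (0, 1) we minimise over 2 possible intermediate vertex sequences; the minimum is 6, attained along the walk 0 → 1 → 1.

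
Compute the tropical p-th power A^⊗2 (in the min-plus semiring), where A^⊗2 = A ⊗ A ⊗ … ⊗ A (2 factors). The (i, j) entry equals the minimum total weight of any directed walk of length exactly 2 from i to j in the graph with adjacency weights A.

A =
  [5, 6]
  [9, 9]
A^⊗2 =
  [10, 11]
  [14, 15]

Each entry (A^⊗2)_ij equals the minimum over all length-2 walks i = v_0 → v_1 → … → v_2 = j of Σ_t A[v_t][v_{t+1}]. For example, for (i, j) = (0, 1) we minimise over 2 possible intermediate vertex sequences; the minimum is 11, attained along the walk 0 → 0 → 1.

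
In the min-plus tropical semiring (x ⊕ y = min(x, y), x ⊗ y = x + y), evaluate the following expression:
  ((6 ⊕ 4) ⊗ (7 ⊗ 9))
((6 ⊕ 4) ⊗ (7 ⊗ 9)) = 20

Expand innermost to outermost. Recall ⊕ takes the minimum of its arguments and ⊗ takes their sum. Working out the expression ((6 ⊕ 4) ⊗ (7 ⊗ 9)) gives 20.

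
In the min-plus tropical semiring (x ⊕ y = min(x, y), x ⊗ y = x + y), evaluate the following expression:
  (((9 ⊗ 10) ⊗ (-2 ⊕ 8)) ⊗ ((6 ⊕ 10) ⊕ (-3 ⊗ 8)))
(((9 ⊗ 10) ⊗ (-2 ⊕ 8)) ⊗ ((6 ⊕ 10) ⊕ (-3 ⊗ 8))) = 22

Expand innermost to outermost. Recall ⊕ takes the minimum of its arguments and ⊗ takes their sum. Working out the expression (((9 ⊗ 10) ⊗ (-2 ⊕ 8)) ⊗ ((6 ⊕ 10) ⊕ (-3 ⊗ 8))) gives 22.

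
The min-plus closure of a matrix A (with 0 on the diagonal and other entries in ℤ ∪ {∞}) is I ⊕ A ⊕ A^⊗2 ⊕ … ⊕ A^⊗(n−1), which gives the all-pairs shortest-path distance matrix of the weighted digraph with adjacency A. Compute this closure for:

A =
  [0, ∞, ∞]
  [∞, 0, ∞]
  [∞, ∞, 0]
Closure =
  [0, ∞, ∞]
  [∞, 0, ∞]
  [∞, ∞, 0]

This is the Floyd-Warshall all-pairs shortest-path computation. For each intermediate vertex k = 0, 1, …, 2, update dist[i][j] ← min(dist[i][j], dist[i][k] + dist[k][j]). The final matrix gives, for each (i, j), the minimum total weight of any directed path from i to j (possibly empty when i = j).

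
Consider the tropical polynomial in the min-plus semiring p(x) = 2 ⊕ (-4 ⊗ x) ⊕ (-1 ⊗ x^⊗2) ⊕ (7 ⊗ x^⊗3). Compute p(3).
p(3) = -1

A tropical monomial a ⊗ x^⊗i evaluates to a + i · x. Evaluating each term at x = 3:
  Term 0 contributes 2 + 0 · 3 = 2
  Term 1 contributes -4 + 1 · 3 = -1
  Term 2 contributes -1 + 2 · 3 = 5
  Term 3 contributes 7 + 3 · 3 = 16
p(3) = ⊕ of these = min[2, -1, 5, 16] = -1.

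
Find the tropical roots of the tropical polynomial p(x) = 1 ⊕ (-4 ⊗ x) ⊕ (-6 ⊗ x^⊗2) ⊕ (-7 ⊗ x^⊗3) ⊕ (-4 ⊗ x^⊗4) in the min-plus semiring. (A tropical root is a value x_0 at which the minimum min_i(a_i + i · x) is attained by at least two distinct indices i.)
Roots: {-3, 1, 2, 5}

Each tropical root is a break point of the lower envelope of the lines y = a_i + i · x (there are 5 lines, with slopes 0, 1, ..., 4). Only the lines that attain the minimum somewhere contribute to roots; other lines are dominated. Here the surviving (envelope) indices are i = 4, i = 3, i = 2, i = 1, i = 0.
Intersections between consecutive envelope lines give the roots: for adjacent envelope indices i < j the intersection is x = (a_i − a_j) / (j − i). Reading off the sorted break points: {-3, 1, 2, 5}.
Verification: at each break x_0, at least two indices attain the minimum of min_i(a_i + i · x_0).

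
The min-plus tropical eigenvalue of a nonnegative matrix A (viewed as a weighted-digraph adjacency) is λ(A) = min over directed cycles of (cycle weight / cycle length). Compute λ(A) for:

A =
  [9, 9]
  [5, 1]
λ(A) = 1

Enumerate directed cycles and compute their means (weight / length). Sample:
  cycle 0 → 0: weight = 9, length = 1, mean = 9/1 ≈ 9.000
  cycle 1 → 1: weight = 1, length = 1, mean = 1/1 ≈ 1.000
  cycle 0 → 1 → 0: weight = 14, length = 2, mean = 14/2 ≈ 7.000
  cycle 1 → 0 → 1: weight = 14, length = 2, mean = 14/2 ≈ 7.000
Minimum mean = 1.000, attained e.g. along the cycle 1 → 1 with weight 1 and length 1. So λ(A) = 1/1 = 1.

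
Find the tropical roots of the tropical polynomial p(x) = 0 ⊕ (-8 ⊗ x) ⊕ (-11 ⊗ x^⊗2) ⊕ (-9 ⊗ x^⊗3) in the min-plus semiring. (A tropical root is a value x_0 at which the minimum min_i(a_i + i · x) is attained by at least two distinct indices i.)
Roots: {-2, 3, 8}

Each tropical root is a break point of the lower envelope of the lines y = a_i + i · x (there are 4 lines, with slopes 0, 1, ..., 3). Only the lines that attain the minimum somewhere contribute to roots; other lines are dominated. Here the surviving (envelope) indices are i = 3, i = 2, i = 1, i = 0.
Intersections between consecutive envelope lines give the roots: for adjacent envelope indices i < j the intersection is x = (a_i − a_j) / (j − i). Reading off the sorted break points: {-2, 3, 8}.
Verification: at each break x_0, at least two indices attain the minimum of min_i(a_i + i · x_0).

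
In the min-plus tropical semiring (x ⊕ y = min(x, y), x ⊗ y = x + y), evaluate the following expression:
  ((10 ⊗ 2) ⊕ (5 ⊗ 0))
((10 ⊗ 2) ⊕ (5 ⊗ 0)) = 5

Expand innermost to outermost. Recall ⊕ takes the minimum of its arguments and ⊗ takes their sum. Working out the expression ((10 ⊗ 2) ⊕ (5 ⊗ 0)) gives 5.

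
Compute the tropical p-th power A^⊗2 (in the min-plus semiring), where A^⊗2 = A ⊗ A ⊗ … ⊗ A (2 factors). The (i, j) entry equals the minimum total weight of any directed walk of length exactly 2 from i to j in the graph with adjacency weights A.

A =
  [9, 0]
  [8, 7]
A^⊗2 =
  [8, 7]
  [15, 8]

Each entry (A^⊗2)_ij equals the minimum over all length-2 walks i = v_0 → v_1 → … → v_2 = j of Σ_t A[v_t][v_{t+1}]. For example, for (i, j) = (0, 1) we minimise over 2 possible intermediate vertex sequences; the minimum is 7, attained along the walk 0 → 1 → 1.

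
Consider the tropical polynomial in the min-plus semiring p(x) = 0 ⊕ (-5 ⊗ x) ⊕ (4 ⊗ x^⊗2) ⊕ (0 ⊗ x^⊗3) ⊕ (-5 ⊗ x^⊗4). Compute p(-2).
p(-2) = -13

A tropical monomial a ⊗ x^⊗i evaluates to a + i · x. Evaluating each term at x = -2:
  Term 0 contributes 0 + 0 · -2 = 0
  Term 1 contributes -5 + 1 · -2 = -7
  Term 2 contributes 4 + 2 · -2 = 0
  Term 3 contributes 0 + 3 · -2 = -6
  Term 4 contributes -5 + 4 · -2 = -13
p(-2) = ⊕ of these = min[0, -7, 0, -6, -13] = -13.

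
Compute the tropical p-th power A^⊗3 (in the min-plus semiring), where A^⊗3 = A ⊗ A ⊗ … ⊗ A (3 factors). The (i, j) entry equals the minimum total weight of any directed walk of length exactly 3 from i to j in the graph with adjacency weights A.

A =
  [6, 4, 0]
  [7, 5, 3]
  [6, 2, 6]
A^⊗3 =
  [9, 7, 5]
  [12, 9, 8]
  [11, 7, 9]

Each entry (A^⊗3)_ij equals the minimum over all length-3 walks i = v_0 → v_1 → … → v_3 = j of Σ_t A[v_t][v_{t+1}]. For example, for (i, j) = (0, 2) we minimise over 9 possible intermediate vertex sequences; the minimum is 5, attained along the walk 0 → 2 → 1 → 2.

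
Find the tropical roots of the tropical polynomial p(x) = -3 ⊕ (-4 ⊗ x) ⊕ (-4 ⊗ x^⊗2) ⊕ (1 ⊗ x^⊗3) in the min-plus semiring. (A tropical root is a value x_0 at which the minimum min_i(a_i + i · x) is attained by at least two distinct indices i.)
Roots: {-5, 0, 1}

Each tropical root is a break point of the lower envelope of the lines y = a_i + i · x (there are 4 lines, with slopes 0, 1, ..., 3). Only the lines that attain the minimum somewhere contribute to roots; other lines are dominated. Here the surviving (envelope) indices are i = 3, i = 2, i = 1, i = 0.
Intersections between consecutive envelope lines give the roots: for adjacent envelope indices i < j the intersection is x = (a_i − a_j) / (j − i). Reading off the sorted break points: {-5, 0, 1}.
Verification: at each break x_0, at least two indices attain the minimum of min_i(a_i + i · x_0).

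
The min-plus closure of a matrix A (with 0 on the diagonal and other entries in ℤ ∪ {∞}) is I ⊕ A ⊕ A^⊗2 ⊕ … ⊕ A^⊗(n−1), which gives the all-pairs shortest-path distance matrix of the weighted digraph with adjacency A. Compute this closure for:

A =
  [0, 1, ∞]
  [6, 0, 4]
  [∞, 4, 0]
Closure =
  [0, 1, 5]
  [6, 0, 4]
  [10, 4, 0]

This is the Floyd-Warshall all-pairs shortest-path computation. For each intermediate vertex k = 0, 1, …, 2, update dist[i][j] ← min(dist[i][j], dist[i][k] + dist[k][j]). The final matrix gives, for each (i, j), the minimum total weight of any directed path from i to j (possibly empty when i = j).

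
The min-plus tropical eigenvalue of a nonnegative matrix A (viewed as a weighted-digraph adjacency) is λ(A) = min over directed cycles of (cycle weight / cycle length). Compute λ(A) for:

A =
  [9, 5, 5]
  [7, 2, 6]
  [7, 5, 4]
λ(A) = 2

Enumerate directed cycles and compute their means (weight / length). Sample:
  cycle 0 → 0: weight = 9, length = 1, mean = 9/1 ≈ 9.000
  cycle 1 → 1: weight = 2, length = 1, mean = 2/1 ≈ 2.000
  cycle 2 → 2: weight = 4, length = 1, mean = 4/1 ≈ 4.000
  cycle 0 → 1 → 0: weight = 12, length = 2, mean = 12/2 ≈ 6.000
  cycle 0 → 2 → 0: weight = 12, length = 2, mean = 12/2 ≈ 6.000
  cycle 1 → 0 → 1: weight = 12, length = 2, mean = 12/2 ≈ 6.000
Minimum mean = 2.000, attained e.g. along the cycle 1 → 1 with weight 2 and length 1. So λ(A) = 2/1 = 2.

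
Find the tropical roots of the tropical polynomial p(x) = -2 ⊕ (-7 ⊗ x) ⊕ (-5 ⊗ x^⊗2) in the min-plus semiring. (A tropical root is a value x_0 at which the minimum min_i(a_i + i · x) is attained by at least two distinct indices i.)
Roots: {-2, 5}

Each tropical root is a break point of the lower envelope of the lines y = a_i + i · x (there are 3 lines, with slopes 0, 1, ..., 2). Only the lines that attain the minimum somewhere contribute to roots; other lines are dominated. Here the surviving (envelope) indices are i = 2, i = 1, i = 0.
Intersections between consecutive envelope lines give the roots: for adjacent envelope indices i < j the intersection is x = (a_i − a_j) / (j − i). Reading off the sorted break points: {-2, 5}.
Verification: at each break x_0, at least two indices attain the minimum of min_i(a_i + i · x_0).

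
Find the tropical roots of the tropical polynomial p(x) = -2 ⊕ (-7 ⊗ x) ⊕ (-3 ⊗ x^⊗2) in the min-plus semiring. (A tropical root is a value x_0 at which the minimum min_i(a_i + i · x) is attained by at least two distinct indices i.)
Roots: {-4, 5}

Each tropical root is a break point of the lower envelope of the lines y = a_i + i · x (there are 3 lines, with slopes 0, 1, ..., 2). Only the lines that attain the minimum somewhere contribute to roots; other lines are dominated. Here the surviving (envelope) indices are i = 2, i = 1, i = 0.
Intersections between consecutive envelope lines give the roots: for adjacent envelope indices i < j the intersection is x = (a_i − a_j) / (j − i). Reading off the sorted break points: {-4, 5}.
Verification: at each break x_0, at least two indices attain the minimum of min_i(a_i + i · x_0).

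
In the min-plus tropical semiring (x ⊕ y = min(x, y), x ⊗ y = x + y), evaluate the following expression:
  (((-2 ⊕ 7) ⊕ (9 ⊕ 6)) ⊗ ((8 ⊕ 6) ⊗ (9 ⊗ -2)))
(((-2 ⊕ 7) ⊕ (9 ⊕ 6)) ⊗ ((8 ⊕ 6) ⊗ (9 ⊗ -2))) = 11

Expand innermost to outermost. Recall ⊕ takes the minimum of its arguments and ⊗ takes their sum. Working out the expression (((-2 ⊕ 7) ⊕ (9 ⊕ 6)) ⊗ ((8 ⊕ 6) ⊗ (9 ⊗ -2))) gives 11.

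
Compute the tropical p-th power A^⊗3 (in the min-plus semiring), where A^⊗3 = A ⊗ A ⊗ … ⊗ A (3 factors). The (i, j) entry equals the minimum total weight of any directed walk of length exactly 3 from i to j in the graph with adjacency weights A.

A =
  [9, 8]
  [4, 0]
A^⊗3 =
  [12, 8]
  [4, 0]

Each entry (A^⊗3)_ij equals the minimum over all length-3 walks i = v_0 → v_1 → … → v_3 = j of Σ_t A[v_t][v_{t+1}]. For example, for (i, j) = (0, 1) we minimise over 4 possible intermediate vertex sequences; the minimum is 8, attained along the walk 0 → 1 → 1 → 1.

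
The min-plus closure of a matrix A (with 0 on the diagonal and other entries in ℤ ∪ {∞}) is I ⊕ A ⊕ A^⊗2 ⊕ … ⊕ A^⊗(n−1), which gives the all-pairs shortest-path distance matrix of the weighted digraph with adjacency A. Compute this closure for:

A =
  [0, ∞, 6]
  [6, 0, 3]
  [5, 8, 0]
Closure =
  [0, 14, 6]
  [6, 0, 3]
  [5, 8, 0]

This is the Floyd-Warshall all-pairs shortest-path computation. For each intermediate vertex k = 0, 1, …, 2, update dist[i][j] ← min(dist[i][j], dist[i][k] + dist[k][j]). The final matrix gives, for each (i, j), the minimum total weight of any directed path from i to j (possibly empty when i = j).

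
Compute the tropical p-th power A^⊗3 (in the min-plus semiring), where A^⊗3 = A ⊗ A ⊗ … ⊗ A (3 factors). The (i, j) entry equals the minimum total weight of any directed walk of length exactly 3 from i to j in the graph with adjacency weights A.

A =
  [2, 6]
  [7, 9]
A^⊗3 =
  [6, 10]
  [11, 15]

Each entry (A^⊗3)_ij equals the minimum over all length-3 walks i = v_0 → v_1 → … → v_3 = j of Σ_t A[v_t][v_{t+1}]. For example, for (i, j) = (0, 1) we minimise over 4 possible intermediate vertex sequences; the minimum is 10, attained along the walk 0 → 0 → 0 → 1.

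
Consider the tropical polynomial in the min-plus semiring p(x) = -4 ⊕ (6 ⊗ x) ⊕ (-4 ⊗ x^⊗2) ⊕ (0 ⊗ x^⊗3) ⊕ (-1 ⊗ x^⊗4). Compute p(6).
p(6) = -4

A tropical monomial a ⊗ x^⊗i evaluates to a + i · x. Evaluating each term at x = 6:
  Term 0 contributes -4 + 0 · 6 = -4
  Term 1 contributes 6 + 1 · 6 = 12
  Term 2 contributes -4 + 2 · 6 = 8
  Term 3 contributes 0 + 3 · 6 = 18
  Term 4 contributes -1 + 4 · 6 = 23
p(6) = ⊕ of these = min[-4, 12, 8, 18, 23] = -4.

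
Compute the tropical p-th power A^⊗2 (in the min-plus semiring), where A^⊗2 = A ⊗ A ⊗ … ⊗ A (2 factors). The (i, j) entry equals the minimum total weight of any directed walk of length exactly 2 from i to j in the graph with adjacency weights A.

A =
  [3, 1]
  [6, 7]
A^⊗2 =
  [6, 4]
  [9, 7]

Each entry (A^⊗2)_ij equals the minimum over all length-2 walks i = v_0 → v_1 → … → v_2 = j of Σ_t A[v_t][v_{t+1}]. For example, for (i, j) = (0, 1) we minimise over 2 possible intermediate vertex sequences; the minimum is 4, attained along the walk 0 → 0 → 1.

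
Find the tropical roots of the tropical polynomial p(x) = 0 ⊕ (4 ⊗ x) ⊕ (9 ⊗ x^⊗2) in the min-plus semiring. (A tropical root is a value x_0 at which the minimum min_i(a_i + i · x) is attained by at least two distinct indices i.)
Roots: {-5, -4}

Each tropical root is a break point of the lower envelope of the lines y = a_i + i · x (there are 3 lines, with slopes 0, 1, ..., 2). Only the lines that attain the minimum somewhere contribute to roots; other lines are dominated. Here the surviving (envelope) indices are i = 2, i = 1, i = 0.
Intersections between consecutive envelope lines give the roots: for adjacent envelope indices i < j the intersection is x = (a_i − a_j) / (j − i). Reading off the sorted break points: {-5, -4}.
Verification: at each break x_0, at least two indices attain the minimum of min_i(a_i + i · x_0).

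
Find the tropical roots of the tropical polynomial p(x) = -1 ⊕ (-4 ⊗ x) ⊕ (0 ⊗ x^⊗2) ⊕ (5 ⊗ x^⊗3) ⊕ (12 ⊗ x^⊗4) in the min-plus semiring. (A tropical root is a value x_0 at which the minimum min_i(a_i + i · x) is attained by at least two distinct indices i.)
Roots: {-7, -5, -4, 3}

Each tropical root is a break point of the lower envelope of the lines y = a_i + i · x (there are 5 lines, with slopes 0, 1, ..., 4). Only the lines that attain the minimum somewhere contribute to roots; other lines are dominated. Here the surviving (envelope) indices are i = 4, i = 3, i = 2, i = 1, i = 0.
Intersections between consecutive envelope lines give the roots: for adjacent envelope indices i < j the intersection is x = (a_i − a_j) / (j − i). Reading off the sorted break points: {-7, -5, -4, 3}.
Verification: at each break x_0, at least two indices attain the minimum of min_i(a_i + i · x_0).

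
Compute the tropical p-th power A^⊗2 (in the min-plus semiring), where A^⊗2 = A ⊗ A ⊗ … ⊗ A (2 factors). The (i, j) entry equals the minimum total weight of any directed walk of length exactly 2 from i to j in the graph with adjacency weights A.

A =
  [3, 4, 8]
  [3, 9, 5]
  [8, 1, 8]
A^⊗2 =
  [6, 7, 9]
  [6, 6, 11]
  [4, 9, 6]

Each entry (A^⊗2)_ij equals the minimum over all length-2 walks i = v_0 → v_1 → … → v_2 = j of Σ_t A[v_t][v_{t+1}]. For example, for (i, j) = (0, 2) we minimise over 3 possible intermediate vertex sequences; the minimum is 9, attained along the walk 0 → 1 → 2.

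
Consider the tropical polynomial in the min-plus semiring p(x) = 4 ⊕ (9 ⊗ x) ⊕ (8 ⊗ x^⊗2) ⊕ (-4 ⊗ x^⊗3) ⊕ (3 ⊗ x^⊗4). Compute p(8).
p(8) = 4

A tropical monomial a ⊗ x^⊗i evaluates to a + i · x. Evaluating each term at x = 8:
  Term 0 contributes 4 + 0 · 8 = 4
  Term 1 contributes 9 + 1 · 8 = 17
  Term 2 contributes 8 + 2 · 8 = 24
  Term 3 contributes -4 + 3 · 8 = 20
  Term 4 contributes 3 + 4 · 8 = 35
p(8) = ⊕ of these = min[4, 17, 24, 20, 35] = 4.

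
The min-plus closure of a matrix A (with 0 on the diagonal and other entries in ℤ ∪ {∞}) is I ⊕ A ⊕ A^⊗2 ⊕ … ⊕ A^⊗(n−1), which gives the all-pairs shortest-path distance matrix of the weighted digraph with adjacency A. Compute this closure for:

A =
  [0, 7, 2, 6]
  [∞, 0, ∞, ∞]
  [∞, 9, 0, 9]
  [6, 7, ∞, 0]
Closure =
  [0, 7, 2, 6]
  [∞, 0, ∞, ∞]
  [15, 9, 0, 9]
  [6, 7, 8, 0]

This is the Floyd-Warshall all-pairs shortest-path computation. For each intermediate vertex k = 0, 1, …, 3, update dist[i][j] ← min(dist[i][j], dist[i][k] + dist[k][j]). The final matrix gives, for each (i, j), the minimum total weight of any directed path from i to j (possibly empty when i = j).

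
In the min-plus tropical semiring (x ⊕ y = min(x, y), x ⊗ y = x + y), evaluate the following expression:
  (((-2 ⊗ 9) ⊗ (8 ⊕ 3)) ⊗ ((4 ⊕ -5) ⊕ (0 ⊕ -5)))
(((-2 ⊗ 9) ⊗ (8 ⊕ 3)) ⊗ ((4 ⊕ -5) ⊕ (0 ⊕ -5))) = 5

Expand innermost to outermost. Recall ⊕ takes the minimum of its arguments and ⊗ takes their sum. Working out the expression (((-2 ⊗ 9) ⊗ (8 ⊕ 3)) ⊗ ((4 ⊕ -5) ⊕ (0 ⊕ -5))) gives 5.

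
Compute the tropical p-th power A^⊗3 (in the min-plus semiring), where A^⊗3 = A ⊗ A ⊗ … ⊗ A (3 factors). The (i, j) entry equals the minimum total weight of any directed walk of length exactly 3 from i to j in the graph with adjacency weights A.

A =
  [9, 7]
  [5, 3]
A^⊗3 =
  [15, 13]
  [11, 9]

Each entry (A^⊗3)_ij equals the minimum over all length-3 walks i = v_0 → v_1 → … → v_3 = j of Σ_t A[v_t][v_{t+1}]. For example, for (i, j) = (0, 1) we minimise over 4 possible intermediate vertex sequences; the minimum is 13, attained along the walk 0 → 1 → 1 → 1.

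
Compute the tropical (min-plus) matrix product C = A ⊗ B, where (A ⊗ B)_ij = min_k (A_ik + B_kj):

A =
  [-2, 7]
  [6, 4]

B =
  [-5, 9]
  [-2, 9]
A ⊗ B =
  [-7, 7]
  [1, 13]

Apply the min-plus product entry-by-entry:
  C[0][0] = min over k of (A[0][0] + B[0][0] = -2 + -5 = -7, A[0][1] + B[1][0] = 7 + -2 = 5) = -7 (attained at k = 0)
  C[0][1] = min over k of (A[0][0] + B[0][1] = -2 + 9 = 7, A[0][1] + B[1][1] = 7 + 9 = 16) = 7 (attained at k = 0)
  C[1][0] = min over k of (A[1][0] + B[0][0] = 6 + -5 = 1, A[1][1] + B[1][0] = 4 + -2 = 2) = 1 (attained at k = 0)
  C[1][1] = min over k of (A[1][0] + B[0][1] = 6 + 9 = 15, A[1][1] + B[1][1] = 4 + 9 = 13) = 13 (attained at k = 1)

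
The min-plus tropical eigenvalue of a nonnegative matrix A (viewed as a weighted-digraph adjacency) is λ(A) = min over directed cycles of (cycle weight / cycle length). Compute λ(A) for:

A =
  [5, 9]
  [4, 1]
λ(A) = 1

Enumerate directed cycles and compute their means (weight / length). Sample:
  cycle 0 → 0: weight = 5, length = 1, mean = 5/1 ≈ 5.000
  cycle 1 → 1: weight = 1, length = 1, mean = 1/1 ≈ 1.000
  cycle 0 → 1 → 0: weight = 13, length = 2, mean = 13/2 ≈ 6.500
  cycle 1 → 0 → 1: weight = 13, length = 2, mean = 13/2 ≈ 6.500
Minimum mean = 1.000, attained e.g. along the cycle 1 → 1 with weight 1 and length 1. So λ(A) = 1/1 = 1.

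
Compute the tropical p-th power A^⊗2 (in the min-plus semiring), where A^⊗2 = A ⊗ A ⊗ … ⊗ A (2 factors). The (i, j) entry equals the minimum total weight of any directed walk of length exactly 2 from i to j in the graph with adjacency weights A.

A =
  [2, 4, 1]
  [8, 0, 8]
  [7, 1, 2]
A^⊗2 =
  [4, 2, 3]
  [8, 0, 8]
  [9, 1, 4]

Each entry (A^⊗2)_ij equals the minimum over all length-2 walks i = v_0 → v_1 → … → v_2 = j of Σ_t A[v_t][v_{t+1}]. For example, for (i, j) = (0, 2) we minimise over 3 possible intermediate vertex sequences; the minimum is 3, attained along the walk 0 → 0 → 2.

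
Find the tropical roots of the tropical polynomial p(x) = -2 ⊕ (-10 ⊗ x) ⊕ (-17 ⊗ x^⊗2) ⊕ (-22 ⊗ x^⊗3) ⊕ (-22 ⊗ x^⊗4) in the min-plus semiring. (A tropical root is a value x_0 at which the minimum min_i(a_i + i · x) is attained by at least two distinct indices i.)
Roots: {0, 5, 7, 8}

Each tropical root is a break point of the lower envelope of the lines y = a_i + i · x (there are 5 lines, with slopes 0, 1, ..., 4). Only the lines that attain the minimum somewhere contribute to roots; other lines are dominated. Here the surviving (envelope) indices are i = 4, i = 3, i = 2, i = 1, i = 0.
Intersections between consecutive envelope lines give the roots: for adjacent envelope indices i < j the intersection is x = (a_i − a_j) / (j − i). Reading off the sorted break points: {0, 5, 7, 8}.
Verification: at each break x_0, at least two indices attain the minimum of min_i(a_i + i · x_0).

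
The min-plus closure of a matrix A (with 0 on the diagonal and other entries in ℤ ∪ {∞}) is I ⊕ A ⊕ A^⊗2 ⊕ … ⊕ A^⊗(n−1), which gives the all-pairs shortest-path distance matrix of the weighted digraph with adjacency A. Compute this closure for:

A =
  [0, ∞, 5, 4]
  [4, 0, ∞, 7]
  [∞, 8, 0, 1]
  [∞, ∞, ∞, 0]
Closure =
  [0, 13, 5, 4]
  [4, 0, 9, 7]
  [12, 8, 0, 1]
  [∞, ∞, ∞, 0]

This is the Floyd-Warshall all-pairs shortest-path computation. For each intermediate vertex k = 0, 1, …, 3, update dist[i][j] ← min(dist[i][j], dist[i][k] + dist[k][j]). The final matrix gives, for each (i, j), the minimum total weight of any directed path from i to j (possibly empty when i = j).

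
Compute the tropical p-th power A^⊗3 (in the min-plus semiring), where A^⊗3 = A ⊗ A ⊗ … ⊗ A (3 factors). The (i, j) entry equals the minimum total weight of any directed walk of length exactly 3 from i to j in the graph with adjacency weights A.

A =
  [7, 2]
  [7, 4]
A^⊗3 =
  [13, 10]
  [15, 12]

Each entry (A^⊗3)_ij equals the minimum over all length-3 walks i = v_0 → v_1 → … → v_3 = j of Σ_t A[v_t][v_{t+1}]. For example, for (i, j) = (0, 1) we minimise over 4 possible intermediate vertex sequences; the minimum is 10, attained along the walk 0 → 1 → 1 → 1.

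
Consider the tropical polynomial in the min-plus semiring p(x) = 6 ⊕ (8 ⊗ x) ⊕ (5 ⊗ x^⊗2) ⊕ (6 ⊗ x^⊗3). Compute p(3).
p(3) = 6

A tropical monomial a ⊗ x^⊗i evaluates to a + i · x. Evaluating each term at x = 3:
  Term 0 contributes 6 + 0 · 3 = 6
  Term 1 contributes 8 + 1 · 3 = 11
  Term 2 contributes 5 + 2 · 3 = 11
  Term 3 contributes 6 + 3 · 3 = 15
p(3) = ⊕ of these = min[6, 11, 11, 15] = 6.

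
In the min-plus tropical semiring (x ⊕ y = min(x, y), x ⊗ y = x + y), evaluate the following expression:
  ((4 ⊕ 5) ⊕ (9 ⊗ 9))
((4 ⊕ 5) ⊕ (9 ⊗ 9)) = 4

Expand innermost to outermost. Recall ⊕ takes the minimum of its arguments and ⊗ takes their sum. Working out the expression ((4 ⊕ 5) ⊕ (9 ⊗ 9)) gives 4.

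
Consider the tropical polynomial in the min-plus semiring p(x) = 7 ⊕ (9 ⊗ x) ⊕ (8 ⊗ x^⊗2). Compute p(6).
p(6) = 7

A tropical monomial a ⊗ x^⊗i evaluates to a + i · x. Evaluating each term at x = 6:
  Term 0 contributes 7 + 0 · 6 = 7
  Term 1 contributes 9 + 1 · 6 = 15
  Term 2 contributes 8 + 2 · 6 = 20
p(6) = ⊕ of these = min[7, 15, 20] = 7.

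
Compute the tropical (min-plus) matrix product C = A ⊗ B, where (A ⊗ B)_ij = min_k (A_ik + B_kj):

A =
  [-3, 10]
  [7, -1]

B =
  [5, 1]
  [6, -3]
A ⊗ B =
  [2, -2]
  [5, -4]

Apply the min-plus product entry-by-entry:
  C[0][0] = min over k of (A[0][0] + B[0][0] = -3 + 5 = 2, A[0][1] + B[1][0] = 10 + 6 = 16) = 2 (attained at k = 0)
  C[0][1] = min over k of (A[0][0] + B[0][1] = -3 + 1 = -2, A[0][1] + B[1][1] = 10 + -3 = 7) = -2 (attained at k = 0)
  C[1][0] = min over k of (A[1][0] + B[0][0] = 7 + 5 = 12, A[1][1] + B[1][0] = -1 + 6 = 5) = 5 (attained at k = 1)
  C[1][1] = min over k of (A[1][0] + B[0][1] = 7 + 1 = 8, A[1][1] + B[1][1] = -1 + -3 = -4) = -4 (attained at k = 1)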